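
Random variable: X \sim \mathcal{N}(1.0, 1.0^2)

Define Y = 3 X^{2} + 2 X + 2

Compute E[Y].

E[Y] = 3*E[X²] + 2*E[X] + 2
E[X] = 1
E[X²] = Var(X) + (E[X])² = 1 + 1 = 2
E[Y] = 3*2 + 2*1 + 2 = 10

10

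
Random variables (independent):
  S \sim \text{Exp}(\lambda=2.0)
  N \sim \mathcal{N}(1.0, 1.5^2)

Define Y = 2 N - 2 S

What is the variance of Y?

For independent RVs: Var(aX + bY) = a²Var(X) + b²Var(Y)
Var(S) = 0.25
Var(N) = 2.25
Var(Y) = (-2)²*0.25 + 2²*2.25
= 4*0.25 + 4*2.25 = 10

10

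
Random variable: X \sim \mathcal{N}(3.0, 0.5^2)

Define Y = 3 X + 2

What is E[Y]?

For Y = 3X + 2:
E[Y] = 3 * E[X] + 2
E[X] = 3.0 = 3
E[Y] = 3 * 3 + 2 = 11

11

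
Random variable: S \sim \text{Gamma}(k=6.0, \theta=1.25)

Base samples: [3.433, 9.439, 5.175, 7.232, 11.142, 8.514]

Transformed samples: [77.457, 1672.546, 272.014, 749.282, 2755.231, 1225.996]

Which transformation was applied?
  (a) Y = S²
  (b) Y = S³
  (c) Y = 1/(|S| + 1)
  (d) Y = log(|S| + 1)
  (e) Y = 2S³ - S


Checking option (e) Y = 2S³ - S:
  S = 3.433 -> Y = 77.457 ✓
  S = 9.439 -> Y = 1672.546 ✓
  S = 5.175 -> Y = 272.014 ✓
All samples match this transformation.

(e) 2S³ - S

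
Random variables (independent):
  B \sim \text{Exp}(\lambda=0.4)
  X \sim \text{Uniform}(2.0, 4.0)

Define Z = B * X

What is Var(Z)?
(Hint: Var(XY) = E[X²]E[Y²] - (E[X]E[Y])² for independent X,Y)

Var(XY) = E[X²]E[Y²] - (E[X]E[Y])²
E[B] = 2.5, Var(B) = 6.25
E[X] = 3, Var(X) = 0.33333333
E[B²] = 6.25 + 2.5² = 12.5
E[X²] = 0.33333333 + 3² = 9.3333333
Var(Z) = 12.5*9.3333333 - (2.5*3)²
= 116.66667 - 56.25 = 60.416667

60.416667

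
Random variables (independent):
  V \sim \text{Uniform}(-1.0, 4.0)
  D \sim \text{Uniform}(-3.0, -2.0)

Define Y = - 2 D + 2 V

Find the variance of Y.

For independent RVs: Var(aX + bY) = a²Var(X) + b²Var(Y)
Var(V) = 2.0833333
Var(D) = 0.083333333
Var(Y) = 2²*2.0833333 + (-2)²*0.083333333
= 4*2.0833333 + 4*0.083333333 = 8.6666667

8.6666667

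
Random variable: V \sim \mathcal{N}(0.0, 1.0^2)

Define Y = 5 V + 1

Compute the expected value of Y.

For Y = 5V + 1:
E[Y] = 5 * E[V] + 1
E[V] = 0.0 = 0
E[Y] = 5 * 0 + 1 = 1

1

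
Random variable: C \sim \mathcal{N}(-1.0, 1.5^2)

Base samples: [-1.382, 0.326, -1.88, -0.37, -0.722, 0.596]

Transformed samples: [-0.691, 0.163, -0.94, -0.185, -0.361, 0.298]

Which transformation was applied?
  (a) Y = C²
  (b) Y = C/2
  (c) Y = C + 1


Checking option (b) Y = C/2:
  C = -1.382 -> Y = -0.691 ✓
  C = 0.326 -> Y = 0.163 ✓
  C = -1.88 -> Y = -0.94 ✓
All samples match this transformation.

(b) C/2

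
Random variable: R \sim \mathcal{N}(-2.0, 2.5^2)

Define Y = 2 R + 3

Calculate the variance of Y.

For Y = aR + b: Var(Y) = a² * Var(R)
Var(R) = 2.5^2 = 6.25
Var(Y) = 2² * 6.25 = 4 * 6.25 = 25

25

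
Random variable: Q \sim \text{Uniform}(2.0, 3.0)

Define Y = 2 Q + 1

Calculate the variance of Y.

For Y = aQ + b: Var(Y) = a² * Var(Q)
Var(Q) = (3 - 2)^2/12 = 0.083333333
Var(Y) = 2² * 0.083333333 = 4 * 0.083333333 = 0.33333333

0.33333333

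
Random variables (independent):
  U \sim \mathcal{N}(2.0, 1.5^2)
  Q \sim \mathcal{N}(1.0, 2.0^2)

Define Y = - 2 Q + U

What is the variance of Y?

For independent RVs: Var(aX + bY) = a²Var(X) + b²Var(Y)
Var(U) = 2.25
Var(Q) = 4
Var(Y) = 1²*2.25 + (-2)²*4
= 1*2.25 + 4*4 = 18.25

18.25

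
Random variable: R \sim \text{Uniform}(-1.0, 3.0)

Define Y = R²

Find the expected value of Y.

Using E[X²] = Var(X) + (E[X])²:
E[R] = 1
Var(R) = (3 + 1)^2/12 = 1.3333333
E[R²] = 1.3333333 + 1² = 1.3333333 + 1 = 2.3333333

2.3333333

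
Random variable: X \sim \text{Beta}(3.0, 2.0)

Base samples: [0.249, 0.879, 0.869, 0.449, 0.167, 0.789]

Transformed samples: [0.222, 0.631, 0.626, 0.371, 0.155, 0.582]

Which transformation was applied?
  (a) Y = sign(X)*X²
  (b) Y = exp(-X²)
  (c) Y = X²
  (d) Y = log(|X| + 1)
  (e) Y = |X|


Checking option (d) Y = log(|X| + 1):
  X = 0.249 -> Y = 0.222 ✓
  X = 0.879 -> Y = 0.631 ✓
  X = 0.869 -> Y = 0.626 ✓
All samples match this transformation.

(d) log(|X| + 1)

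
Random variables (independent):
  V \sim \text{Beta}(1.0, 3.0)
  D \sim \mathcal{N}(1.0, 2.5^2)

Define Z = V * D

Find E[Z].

For independent RVs: E[XY] = E[X]*E[Y]
E[V] = 0.25
E[D] = 1
E[Z] = 0.25 * 1 = 0.25

0.25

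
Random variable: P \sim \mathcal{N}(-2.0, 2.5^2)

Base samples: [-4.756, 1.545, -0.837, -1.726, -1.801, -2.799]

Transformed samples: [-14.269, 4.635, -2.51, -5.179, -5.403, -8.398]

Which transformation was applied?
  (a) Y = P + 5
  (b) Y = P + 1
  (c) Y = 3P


Checking option (c) Y = 3P:
  P = -4.756 -> Y = -14.269 ✓
  P = 1.545 -> Y = 4.635 ✓
  P = -0.837 -> Y = -2.51 ✓
All samples match this transformation.

(c) 3P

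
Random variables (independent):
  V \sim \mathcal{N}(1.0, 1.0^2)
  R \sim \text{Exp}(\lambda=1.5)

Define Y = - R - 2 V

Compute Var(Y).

For independent RVs: Var(aX + bY) = a²Var(X) + b²Var(Y)
Var(V) = 1
Var(R) = 0.44444444
Var(Y) = (-2)²*1 + (-1)²*0.44444444
= 4*1 + 1*0.44444444 = 4.4444444

4.4444444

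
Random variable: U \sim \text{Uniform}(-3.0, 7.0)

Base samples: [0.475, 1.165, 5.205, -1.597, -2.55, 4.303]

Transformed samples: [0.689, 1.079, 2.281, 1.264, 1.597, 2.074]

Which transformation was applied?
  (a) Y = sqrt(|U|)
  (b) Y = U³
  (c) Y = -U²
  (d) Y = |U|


Checking option (a) Y = sqrt(|U|):
  U = 0.475 -> Y = 0.689 ✓
  U = 1.165 -> Y = 1.079 ✓
  U = 5.205 -> Y = 2.281 ✓
All samples match this transformation.

(a) sqrt(|U|)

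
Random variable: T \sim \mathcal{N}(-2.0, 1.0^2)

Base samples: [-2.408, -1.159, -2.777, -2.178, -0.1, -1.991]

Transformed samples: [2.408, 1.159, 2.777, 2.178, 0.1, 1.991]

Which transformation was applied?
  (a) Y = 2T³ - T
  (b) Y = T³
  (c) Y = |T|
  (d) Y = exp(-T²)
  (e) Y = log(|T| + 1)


Checking option (c) Y = |T|:
  T = -2.408 -> Y = 2.408 ✓
  T = -1.159 -> Y = 1.159 ✓
  T = -2.777 -> Y = 2.777 ✓
All samples match this transformation.

(c) |T|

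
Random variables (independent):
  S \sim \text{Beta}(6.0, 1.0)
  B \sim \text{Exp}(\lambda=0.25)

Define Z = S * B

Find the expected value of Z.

For independent RVs: E[XY] = E[X]*E[Y]
E[S] = 0.85714286
E[B] = 4
E[Z] = 0.85714286 * 4 = 3.4285714

3.4285714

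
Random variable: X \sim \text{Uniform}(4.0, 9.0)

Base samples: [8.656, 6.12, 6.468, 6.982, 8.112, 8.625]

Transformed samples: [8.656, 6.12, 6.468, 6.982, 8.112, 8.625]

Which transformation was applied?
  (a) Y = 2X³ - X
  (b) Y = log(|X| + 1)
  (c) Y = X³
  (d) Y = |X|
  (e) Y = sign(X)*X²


Checking option (d) Y = |X|:
  X = 8.656 -> Y = 8.656 ✓
  X = 6.12 -> Y = 6.12 ✓
  X = 6.468 -> Y = 6.468 ✓
All samples match this transformation.

(d) |X|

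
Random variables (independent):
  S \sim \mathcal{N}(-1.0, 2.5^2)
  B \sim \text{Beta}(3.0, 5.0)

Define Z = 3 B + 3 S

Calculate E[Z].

E[Z] = 3*E[S] + 3*E[B]
E[S] = -1
E[B] = 0.375
E[Z] = 3*(-1) + 3*0.375 = -1.875

-1.875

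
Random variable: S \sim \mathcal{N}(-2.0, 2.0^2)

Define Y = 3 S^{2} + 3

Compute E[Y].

E[Y] = 3*E[S²] + 3
E[S] = -2
E[S²] = Var(S) + (E[S])² = 4 + 4 = 8
E[Y] = 3*8 + 3 = 27

27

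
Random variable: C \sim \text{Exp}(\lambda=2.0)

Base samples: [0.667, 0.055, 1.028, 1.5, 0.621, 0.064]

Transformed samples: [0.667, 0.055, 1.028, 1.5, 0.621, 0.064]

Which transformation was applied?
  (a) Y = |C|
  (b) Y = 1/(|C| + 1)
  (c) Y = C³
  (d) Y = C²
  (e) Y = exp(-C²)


Checking option (a) Y = |C|:
  C = 0.667 -> Y = 0.667 ✓
  C = 0.055 -> Y = 0.055 ✓
  C = 1.028 -> Y = 1.028 ✓
All samples match this transformation.

(a) |C|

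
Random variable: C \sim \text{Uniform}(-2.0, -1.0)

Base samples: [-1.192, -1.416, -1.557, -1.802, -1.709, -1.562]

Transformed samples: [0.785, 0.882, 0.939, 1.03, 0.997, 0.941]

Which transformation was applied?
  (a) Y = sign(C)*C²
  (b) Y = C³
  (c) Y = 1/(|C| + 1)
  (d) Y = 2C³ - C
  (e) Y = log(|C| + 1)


Checking option (e) Y = log(|C| + 1):
  C = -1.192 -> Y = 0.785 ✓
  C = -1.416 -> Y = 0.882 ✓
  C = -1.557 -> Y = 0.939 ✓
All samples match this transformation.

(e) log(|C| + 1)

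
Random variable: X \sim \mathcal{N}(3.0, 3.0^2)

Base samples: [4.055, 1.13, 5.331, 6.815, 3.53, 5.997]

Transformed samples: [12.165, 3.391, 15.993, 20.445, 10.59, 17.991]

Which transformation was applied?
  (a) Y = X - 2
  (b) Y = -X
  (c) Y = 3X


Checking option (c) Y = 3X:
  X = 4.055 -> Y = 12.165 ✓
  X = 1.13 -> Y = 3.391 ✓
  X = 5.331 -> Y = 15.993 ✓
All samples match this transformation.

(c) 3X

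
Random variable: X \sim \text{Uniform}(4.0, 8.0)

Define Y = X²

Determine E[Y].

Using E[X²] = Var(X) + (E[X])²:
E[X] = 6
Var(X) = (8 - 4)^2/12 = 1.3333333
E[X²] = 1.3333333 + 6² = 1.3333333 + 36 = 37.333333

37.333333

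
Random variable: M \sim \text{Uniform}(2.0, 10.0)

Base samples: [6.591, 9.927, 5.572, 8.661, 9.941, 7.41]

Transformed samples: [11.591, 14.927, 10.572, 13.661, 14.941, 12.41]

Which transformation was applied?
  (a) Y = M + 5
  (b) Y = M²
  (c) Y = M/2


Checking option (a) Y = M + 5:
  M = 6.591 -> Y = 11.591 ✓
  M = 9.927 -> Y = 14.927 ✓
  M = 5.572 -> Y = 10.572 ✓
All samples match this transformation.

(a) M + 5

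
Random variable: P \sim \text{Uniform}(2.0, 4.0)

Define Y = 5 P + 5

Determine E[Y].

For Y = 5P + 5:
E[Y] = 5 * E[P] + 5
E[P] = (2 + 4)/2 = 3
E[Y] = 5 * 3 + 5 = 20

20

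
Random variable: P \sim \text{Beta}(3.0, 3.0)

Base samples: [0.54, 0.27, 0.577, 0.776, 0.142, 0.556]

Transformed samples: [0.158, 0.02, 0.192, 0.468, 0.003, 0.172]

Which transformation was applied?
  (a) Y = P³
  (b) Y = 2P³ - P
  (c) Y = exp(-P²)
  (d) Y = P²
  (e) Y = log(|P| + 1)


Checking option (a) Y = P³:
  P = 0.54 -> Y = 0.158 ✓
  P = 0.27 -> Y = 0.02 ✓
  P = 0.577 -> Y = 0.192 ✓
All samples match this transformation.

(a) P³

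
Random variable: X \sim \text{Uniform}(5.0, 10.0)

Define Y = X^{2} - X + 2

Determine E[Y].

E[Y] = 1*E[X²] - 1*E[X] + 2
E[X] = 7.5
E[X²] = Var(X) + (E[X])² = 2.0833333 + 56.25 = 58.333333
E[Y] = 1*58.333333 - 1*7.5 + 2 = 52.833333

52.833333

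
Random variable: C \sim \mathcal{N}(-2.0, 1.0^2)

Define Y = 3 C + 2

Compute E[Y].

For Y = 3C + 2:
E[Y] = 3 * E[C] + 2
E[C] = -2.0 = -2
E[Y] = 3 * (-2) + 2 = -4

-4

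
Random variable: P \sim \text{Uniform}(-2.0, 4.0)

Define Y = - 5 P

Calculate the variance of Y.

For Y = aP + b: Var(Y) = a² * Var(P)
Var(P) = (4 + 2)^2/12 = 3
Var(Y) = (-5)² * 3 = 25 * 3 = 75

75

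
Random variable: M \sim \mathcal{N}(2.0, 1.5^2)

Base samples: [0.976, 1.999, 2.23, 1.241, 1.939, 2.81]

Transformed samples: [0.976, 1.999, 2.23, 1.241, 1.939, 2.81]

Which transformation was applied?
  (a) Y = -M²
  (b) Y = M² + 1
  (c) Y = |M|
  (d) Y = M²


Checking option (c) Y = |M|:
  M = 0.976 -> Y = 0.976 ✓
  M = 1.999 -> Y = 1.999 ✓
  M = 2.23 -> Y = 2.23 ✓
All samples match this transformation.

(c) |M|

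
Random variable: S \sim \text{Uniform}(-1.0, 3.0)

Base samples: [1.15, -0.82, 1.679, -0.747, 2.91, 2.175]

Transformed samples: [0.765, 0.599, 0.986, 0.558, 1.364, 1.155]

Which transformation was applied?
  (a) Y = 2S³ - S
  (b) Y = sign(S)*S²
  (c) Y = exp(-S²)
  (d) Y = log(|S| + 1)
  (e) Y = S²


Checking option (d) Y = log(|S| + 1):
  S = 1.15 -> Y = 0.765 ✓
  S = -0.82 -> Y = 0.599 ✓
  S = 1.679 -> Y = 0.986 ✓
All samples match this transformation.

(d) log(|S| + 1)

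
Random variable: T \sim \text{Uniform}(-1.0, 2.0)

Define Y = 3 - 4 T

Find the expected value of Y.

For Y = -4T + 3:
E[Y] = -4 * E[T] + 3
E[T] = (-1 + 2)/2 = 0.5
E[Y] = -4 * 0.5 + 3 = 1

1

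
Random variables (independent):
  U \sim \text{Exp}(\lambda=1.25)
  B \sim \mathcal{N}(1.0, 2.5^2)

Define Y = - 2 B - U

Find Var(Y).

For independent RVs: Var(aX + bY) = a²Var(X) + b²Var(Y)
Var(U) = 0.64
Var(B) = 6.25
Var(Y) = (-1)²*0.64 + (-2)²*6.25
= 1*0.64 + 4*6.25 = 25.64

25.64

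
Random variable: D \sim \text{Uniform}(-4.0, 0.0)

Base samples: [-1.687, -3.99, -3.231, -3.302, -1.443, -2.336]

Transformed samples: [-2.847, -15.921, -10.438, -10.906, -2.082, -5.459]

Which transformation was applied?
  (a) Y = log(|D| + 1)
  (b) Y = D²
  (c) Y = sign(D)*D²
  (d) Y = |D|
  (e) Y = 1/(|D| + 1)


Checking option (c) Y = sign(D)*D²:
  D = -1.687 -> Y = -2.847 ✓
  D = -3.99 -> Y = -15.921 ✓
  D = -3.231 -> Y = -10.438 ✓
All samples match this transformation.

(c) sign(D)*D²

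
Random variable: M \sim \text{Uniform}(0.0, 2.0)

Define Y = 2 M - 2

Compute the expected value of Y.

For Y = 2M - 2:
E[Y] = 2 * E[M] - 2
E[M] = (0 + 2)/2 = 1
E[Y] = 2 * 1 - 2 = 0

0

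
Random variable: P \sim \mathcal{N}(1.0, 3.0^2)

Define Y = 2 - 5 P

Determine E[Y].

For Y = -5P + 2:
E[Y] = -5 * E[P] + 2
E[P] = 1.0 = 1
E[Y] = -5 * 1 + 2 = -3

-3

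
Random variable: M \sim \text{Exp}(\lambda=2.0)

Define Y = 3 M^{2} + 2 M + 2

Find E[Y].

E[Y] = 3*E[M²] + 2*E[M] + 2
E[M] = 0.5
E[M²] = Var(M) + (E[M])² = 0.25 + 0.25 = 0.5
E[Y] = 3*0.5 + 2*0.5 + 2 = 4.5

4.5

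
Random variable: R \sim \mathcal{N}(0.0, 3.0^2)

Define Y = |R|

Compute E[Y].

For X ~ N(0, 3.0²), E[|X|] = sigma * sqrt(2/pi)
= 3.0 * sqrt(2/pi) = 2.3936537

2.3936537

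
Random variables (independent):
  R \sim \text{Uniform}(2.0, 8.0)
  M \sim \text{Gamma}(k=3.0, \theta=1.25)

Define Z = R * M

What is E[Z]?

For independent RVs: E[XY] = E[X]*E[Y]
E[R] = 5
E[M] = 3.75
E[Z] = 5 * 3.75 = 18.75

18.75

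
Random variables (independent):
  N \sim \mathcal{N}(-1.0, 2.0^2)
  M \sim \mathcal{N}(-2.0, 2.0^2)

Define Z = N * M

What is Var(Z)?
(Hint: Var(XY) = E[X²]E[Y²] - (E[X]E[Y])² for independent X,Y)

Var(XY) = E[X²]E[Y²] - (E[X]E[Y])²
E[N] = -1, Var(N) = 4
E[M] = -2, Var(M) = 4
E[N²] = 4 + (-1)² = 5
E[M²] = 4 + (-2)² = 8
Var(Z) = 5*8 - (-1*(-2))²
= 40 - 4 = 36

36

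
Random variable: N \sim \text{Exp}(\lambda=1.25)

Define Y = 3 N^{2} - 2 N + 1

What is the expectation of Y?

E[Y] = 3*E[N²] - 2*E[N] + 1
E[N] = 0.8
E[N²] = Var(N) + (E[N])² = 0.64 + 0.64 = 1.28
E[Y] = 3*1.28 - 2*0.8 + 1 = 3.24

3.24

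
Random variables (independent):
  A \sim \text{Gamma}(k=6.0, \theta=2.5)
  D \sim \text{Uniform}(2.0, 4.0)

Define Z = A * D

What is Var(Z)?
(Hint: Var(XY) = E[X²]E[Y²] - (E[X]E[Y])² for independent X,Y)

Var(XY) = E[X²]E[Y²] - (E[X]E[Y])²
E[A] = 15, Var(A) = 37.5
E[D] = 3, Var(D) = 0.33333333
E[A²] = 37.5 + 15² = 262.5
E[D²] = 0.33333333 + 3² = 9.3333333
Var(Z) = 262.5*9.3333333 - (15*3)²
= 2450 - 2025 = 425

425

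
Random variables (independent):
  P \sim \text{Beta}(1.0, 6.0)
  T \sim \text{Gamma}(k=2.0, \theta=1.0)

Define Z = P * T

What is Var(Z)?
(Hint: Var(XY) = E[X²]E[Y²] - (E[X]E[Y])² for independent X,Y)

Var(XY) = E[X²]E[Y²] - (E[X]E[Y])²
E[P] = 0.14285714, Var(P) = 0.015306122
E[T] = 2, Var(T) = 2
E[P²] = 0.015306122 + 0.14285714² = 0.035714286
E[T²] = 2 + 2² = 6
Var(Z) = 0.035714286*6 - (0.14285714*2)²
= 0.21428571 - 0.081632653 = 0.13265306

0.13265306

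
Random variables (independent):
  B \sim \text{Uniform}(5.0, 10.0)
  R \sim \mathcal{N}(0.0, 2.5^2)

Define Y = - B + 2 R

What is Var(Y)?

For independent RVs: Var(aX + bY) = a²Var(X) + b²Var(Y)
Var(B) = 2.0833333
Var(R) = 6.25
Var(Y) = (-1)²*2.0833333 + 2²*6.25
= 1*2.0833333 + 4*6.25 = 27.083333

27.083333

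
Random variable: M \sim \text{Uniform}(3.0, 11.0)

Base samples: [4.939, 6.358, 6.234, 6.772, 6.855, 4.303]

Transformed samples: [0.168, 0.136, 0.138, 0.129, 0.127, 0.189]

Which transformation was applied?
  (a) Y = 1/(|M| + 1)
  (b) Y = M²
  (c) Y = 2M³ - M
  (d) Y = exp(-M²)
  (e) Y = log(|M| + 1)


Checking option (a) Y = 1/(|M| + 1):
  M = 4.939 -> Y = 0.168 ✓
  M = 6.358 -> Y = 0.136 ✓
  M = 6.234 -> Y = 0.138 ✓
All samples match this transformation.

(a) 1/(|M| + 1)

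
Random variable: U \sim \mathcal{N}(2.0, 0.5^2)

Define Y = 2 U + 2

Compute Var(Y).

For Y = aU + b: Var(Y) = a² * Var(U)
Var(U) = 0.5^2 = 0.25
Var(Y) = 2² * 0.25 = 4 * 0.25 = 1

1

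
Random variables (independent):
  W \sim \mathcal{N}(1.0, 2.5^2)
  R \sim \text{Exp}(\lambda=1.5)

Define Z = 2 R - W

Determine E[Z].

E[Z] = -1*E[W] + 2*E[R]
E[W] = 1
E[R] = 0.66666667
E[Z] = -1*1 + 2*0.66666667 = 0.33333333

0.33333333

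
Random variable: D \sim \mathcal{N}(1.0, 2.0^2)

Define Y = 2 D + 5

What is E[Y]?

For Y = 2D + 5:
E[Y] = 2 * E[D] + 5
E[D] = 1.0 = 1
E[Y] = 2 * 1 + 5 = 7

7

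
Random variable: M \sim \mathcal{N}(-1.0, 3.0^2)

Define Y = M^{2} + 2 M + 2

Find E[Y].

E[Y] = 1*E[M²] + 2*E[M] + 2
E[M] = -1
E[M²] = Var(M) + (E[M])² = 9 + 1 = 10
E[Y] = 1*10 + 2*(-1) + 2 = 10

10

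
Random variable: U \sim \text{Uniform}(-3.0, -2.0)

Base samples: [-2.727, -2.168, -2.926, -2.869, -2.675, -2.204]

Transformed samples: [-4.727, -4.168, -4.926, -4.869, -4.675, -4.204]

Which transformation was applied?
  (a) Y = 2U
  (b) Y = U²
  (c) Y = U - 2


Checking option (c) Y = U - 2:
  U = -2.727 -> Y = -4.727 ✓
  U = -2.168 -> Y = -4.168 ✓
  U = -2.926 -> Y = -4.926 ✓
All samples match this transformation.

(c) U - 2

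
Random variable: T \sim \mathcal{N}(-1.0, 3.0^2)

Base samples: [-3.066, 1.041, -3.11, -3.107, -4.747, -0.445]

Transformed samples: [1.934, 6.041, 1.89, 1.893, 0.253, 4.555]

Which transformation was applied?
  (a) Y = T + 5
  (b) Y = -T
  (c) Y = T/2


Checking option (a) Y = T + 5:
  T = -3.066 -> Y = 1.934 ✓
  T = 1.041 -> Y = 6.041 ✓
  T = -3.11 -> Y = 1.89 ✓
All samples match this transformation.

(a) T + 5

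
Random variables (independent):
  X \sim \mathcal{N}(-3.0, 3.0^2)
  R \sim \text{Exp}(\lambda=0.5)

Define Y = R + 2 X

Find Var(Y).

For independent RVs: Var(aX + bY) = a²Var(X) + b²Var(Y)
Var(X) = 9
Var(R) = 4
Var(Y) = 2²*9 + 1²*4
= 4*9 + 1*4 = 40

40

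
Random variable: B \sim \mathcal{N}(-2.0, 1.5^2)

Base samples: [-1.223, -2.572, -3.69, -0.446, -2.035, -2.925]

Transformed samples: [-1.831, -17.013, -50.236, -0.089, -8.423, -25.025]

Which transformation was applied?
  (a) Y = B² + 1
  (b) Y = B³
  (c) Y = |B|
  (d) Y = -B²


Checking option (b) Y = B³:
  B = -1.223 -> Y = -1.831 ✓
  B = -2.572 -> Y = -17.013 ✓
  B = -3.69 -> Y = -50.236 ✓
All samples match this transformation.

(b) B³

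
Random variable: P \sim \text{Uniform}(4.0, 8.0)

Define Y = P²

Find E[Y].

E[P²] = Var(P) + (E[P])² = 1.3333333 + 36 = 37.333333

37.333333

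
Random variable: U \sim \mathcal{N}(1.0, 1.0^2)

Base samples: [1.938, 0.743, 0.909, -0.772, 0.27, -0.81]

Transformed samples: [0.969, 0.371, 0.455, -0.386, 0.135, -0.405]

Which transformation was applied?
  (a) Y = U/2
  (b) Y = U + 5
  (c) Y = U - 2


Checking option (a) Y = U/2:
  U = 1.938 -> Y = 0.969 ✓
  U = 0.743 -> Y = 0.371 ✓
  U = 0.909 -> Y = 0.455 ✓
All samples match this transformation.

(a) U/2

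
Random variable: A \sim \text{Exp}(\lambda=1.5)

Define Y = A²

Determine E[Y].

E[A²] = Var(A) + (E[A])² = 0.44444444 + 0.44444444 = 0.88888889

0.88888889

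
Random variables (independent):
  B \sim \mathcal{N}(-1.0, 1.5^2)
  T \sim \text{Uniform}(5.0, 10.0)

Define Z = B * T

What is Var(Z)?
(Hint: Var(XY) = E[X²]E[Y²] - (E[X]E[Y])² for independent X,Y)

Var(XY) = E[X²]E[Y²] - (E[X]E[Y])²
E[B] = -1, Var(B) = 2.25
E[T] = 7.5, Var(T) = 2.0833333
E[B²] = 2.25 + (-1)² = 3.25
E[T²] = 2.0833333 + 7.5² = 58.333333
Var(Z) = 3.25*58.333333 - (-1*7.5)²
= 189.58333 - 56.25 = 133.33333

133.33333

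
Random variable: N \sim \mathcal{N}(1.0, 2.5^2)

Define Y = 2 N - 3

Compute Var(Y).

For Y = aN + b: Var(Y) = a² * Var(N)
Var(N) = 2.5^2 = 6.25
Var(Y) = 2² * 6.25 = 4 * 6.25 = 25

25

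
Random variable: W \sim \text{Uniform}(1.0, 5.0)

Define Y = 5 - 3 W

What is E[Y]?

For Y = -3W + 5:
E[Y] = -3 * E[W] + 5
E[W] = (1 + 5)/2 = 3
E[Y] = -3 * 3 + 5 = -4

-4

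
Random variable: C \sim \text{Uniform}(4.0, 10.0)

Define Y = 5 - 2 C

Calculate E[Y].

For Y = -2C + 5:
E[Y] = -2 * E[C] + 5
E[C] = (4 + 10)/2 = 7
E[Y] = -2 * 7 + 5 = -9

-9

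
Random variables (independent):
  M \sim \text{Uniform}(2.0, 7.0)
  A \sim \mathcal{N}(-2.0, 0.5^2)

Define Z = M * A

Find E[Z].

For independent RVs: E[XY] = E[X]*E[Y]
E[M] = 4.5
E[A] = -2
E[Z] = 4.5 * (-2) = -9

-9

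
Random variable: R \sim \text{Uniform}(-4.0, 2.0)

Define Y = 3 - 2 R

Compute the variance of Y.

For Y = aR + b: Var(Y) = a² * Var(R)
Var(R) = (2 + 4)^2/12 = 3
Var(Y) = (-2)² * 3 = 4 * 3 = 12

12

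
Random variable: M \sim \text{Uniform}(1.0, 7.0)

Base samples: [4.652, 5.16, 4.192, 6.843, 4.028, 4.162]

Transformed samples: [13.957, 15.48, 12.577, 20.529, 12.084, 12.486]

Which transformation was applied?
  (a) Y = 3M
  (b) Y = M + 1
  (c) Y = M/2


Checking option (a) Y = 3M:
  M = 4.652 -> Y = 13.957 ✓
  M = 5.16 -> Y = 15.48 ✓
  M = 4.192 -> Y = 12.577 ✓
All samples match this transformation.

(a) 3M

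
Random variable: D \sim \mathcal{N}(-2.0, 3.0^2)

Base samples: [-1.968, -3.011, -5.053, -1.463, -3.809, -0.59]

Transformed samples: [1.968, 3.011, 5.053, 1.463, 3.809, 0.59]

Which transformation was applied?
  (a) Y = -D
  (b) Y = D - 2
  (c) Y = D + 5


Checking option (a) Y = -D:
  D = -1.968 -> Y = 1.968 ✓
  D = -3.011 -> Y = 3.011 ✓
  D = -5.053 -> Y = 5.053 ✓
All samples match this transformation.

(a) -D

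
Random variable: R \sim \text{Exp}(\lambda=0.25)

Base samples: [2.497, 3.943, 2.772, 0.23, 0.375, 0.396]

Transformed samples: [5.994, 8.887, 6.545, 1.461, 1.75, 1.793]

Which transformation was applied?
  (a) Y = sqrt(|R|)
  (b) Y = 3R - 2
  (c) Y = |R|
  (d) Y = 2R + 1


Checking option (d) Y = 2R + 1:
  R = 2.497 -> Y = 5.994 ✓
  R = 3.943 -> Y = 8.887 ✓
  R = 2.772 -> Y = 6.545 ✓
All samples match this transformation.

(d) 2R + 1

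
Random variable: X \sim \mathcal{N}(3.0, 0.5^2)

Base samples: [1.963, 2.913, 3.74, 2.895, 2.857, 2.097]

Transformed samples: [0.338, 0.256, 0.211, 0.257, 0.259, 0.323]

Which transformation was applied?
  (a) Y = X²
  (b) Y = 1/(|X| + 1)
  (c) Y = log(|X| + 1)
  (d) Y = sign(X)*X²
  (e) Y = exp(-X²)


Checking option (b) Y = 1/(|X| + 1):
  X = 1.963 -> Y = 0.338 ✓
  X = 2.913 -> Y = 0.256 ✓
  X = 3.74 -> Y = 0.211 ✓
All samples match this transformation.

(b) 1/(|X| + 1)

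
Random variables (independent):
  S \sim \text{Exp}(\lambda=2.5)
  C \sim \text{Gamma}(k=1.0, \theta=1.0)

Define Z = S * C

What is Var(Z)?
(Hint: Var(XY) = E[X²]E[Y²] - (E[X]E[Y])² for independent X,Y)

Var(XY) = E[X²]E[Y²] - (E[X]E[Y])²
E[S] = 0.4, Var(S) = 0.16
E[C] = 1, Var(C) = 1
E[S²] = 0.16 + 0.4² = 0.32
E[C²] = 1 + 1² = 2
Var(Z) = 0.32*2 - (0.4*1)²
= 0.64 - 0.16 = 0.48

0.48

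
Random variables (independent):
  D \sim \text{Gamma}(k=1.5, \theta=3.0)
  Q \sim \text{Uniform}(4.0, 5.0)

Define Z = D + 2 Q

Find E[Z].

E[Z] = 1*E[D] + 2*E[Q]
E[D] = 4.5
E[Q] = 4.5
E[Z] = 1*4.5 + 2*4.5 = 13.5

13.5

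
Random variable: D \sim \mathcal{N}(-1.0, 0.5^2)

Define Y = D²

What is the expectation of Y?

Using E[X²] = Var(X) + (E[X])²:
E[D] = -1
Var(D) = 0.5^2 = 0.25
E[D²] = 0.25 + (-1)² = 0.25 + 1 = 1.25

1.25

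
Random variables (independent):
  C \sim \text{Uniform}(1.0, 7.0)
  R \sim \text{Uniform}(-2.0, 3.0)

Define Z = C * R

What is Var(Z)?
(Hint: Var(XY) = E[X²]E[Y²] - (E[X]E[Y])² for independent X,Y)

Var(XY) = E[X²]E[Y²] - (E[X]E[Y])²
E[C] = 4, Var(C) = 3
E[R] = 0.5, Var(R) = 2.0833333
E[C²] = 3 + 4² = 19
E[R²] = 2.0833333 + 0.5² = 2.3333333
Var(Z) = 19*2.3333333 - (4*0.5)²
= 44.333333 - 4 = 40.333333

40.333333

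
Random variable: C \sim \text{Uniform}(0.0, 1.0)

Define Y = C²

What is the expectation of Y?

Using E[X²] = Var(X) + (E[X])²:
E[C] = 0.5
Var(C) = (1 - 0)^2/12 = 0.083333333
E[C²] = 0.083333333 + 0.5² = 0.083333333 + 0.25 = 0.33333333

0.33333333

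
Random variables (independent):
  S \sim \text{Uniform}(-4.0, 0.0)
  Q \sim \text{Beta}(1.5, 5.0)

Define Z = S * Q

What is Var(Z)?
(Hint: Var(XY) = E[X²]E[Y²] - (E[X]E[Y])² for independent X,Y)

Var(XY) = E[X²]E[Y²] - (E[X]E[Y])²
E[S] = -2, Var(S) = 1.3333333
E[Q] = 0.23076923, Var(Q) = 0.023668639
E[S²] = 1.3333333 + (-2)² = 5.3333333
E[Q²] = 0.023668639 + 0.23076923² = 0.076923077
Var(Z) = 5.3333333*0.076923077 - (-2*0.23076923)²
= 0.41025641 - 0.21301775 = 0.19723866

0.19723866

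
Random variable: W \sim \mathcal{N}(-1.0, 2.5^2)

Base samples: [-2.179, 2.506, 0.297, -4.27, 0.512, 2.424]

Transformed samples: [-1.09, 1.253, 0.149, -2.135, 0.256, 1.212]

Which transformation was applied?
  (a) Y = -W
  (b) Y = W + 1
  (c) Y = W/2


Checking option (c) Y = W/2:
  W = -2.179 -> Y = -1.09 ✓
  W = 2.506 -> Y = 1.253 ✓
  W = 0.297 -> Y = 0.149 ✓
All samples match this transformation.

(c) W/2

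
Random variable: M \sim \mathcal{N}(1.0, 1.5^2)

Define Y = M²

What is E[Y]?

Using E[X²] = Var(X) + (E[X])²:
E[M] = 1
Var(M) = 1.5^2 = 2.25
E[M²] = 2.25 + 1² = 2.25 + 1 = 3.25

3.25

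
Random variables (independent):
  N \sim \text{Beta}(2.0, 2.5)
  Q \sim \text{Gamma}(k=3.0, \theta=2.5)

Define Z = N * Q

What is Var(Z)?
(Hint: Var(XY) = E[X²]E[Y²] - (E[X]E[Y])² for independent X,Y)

Var(XY) = E[X²]E[Y²] - (E[X]E[Y])²
E[N] = 0.44444444, Var(N) = 0.044893378
E[Q] = 7.5, Var(Q) = 18.75
E[N²] = 0.044893378 + 0.44444444² = 0.24242424
E[Q²] = 18.75 + 7.5² = 75
Var(Z) = 0.24242424*75 - (0.44444444*7.5)²
= 18.181818 - 11.111111 = 7.0707071

7.0707071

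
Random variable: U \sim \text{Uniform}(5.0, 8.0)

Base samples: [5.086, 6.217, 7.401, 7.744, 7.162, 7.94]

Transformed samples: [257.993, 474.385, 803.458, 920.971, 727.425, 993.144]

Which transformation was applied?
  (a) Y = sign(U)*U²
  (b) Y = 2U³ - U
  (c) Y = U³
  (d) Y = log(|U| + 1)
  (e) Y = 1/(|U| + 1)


Checking option (b) Y = 2U³ - U:
  U = 5.086 -> Y = 257.993 ✓
  U = 6.217 -> Y = 474.385 ✓
  U = 7.401 -> Y = 803.458 ✓
All samples match this transformation.

(b) 2U³ - U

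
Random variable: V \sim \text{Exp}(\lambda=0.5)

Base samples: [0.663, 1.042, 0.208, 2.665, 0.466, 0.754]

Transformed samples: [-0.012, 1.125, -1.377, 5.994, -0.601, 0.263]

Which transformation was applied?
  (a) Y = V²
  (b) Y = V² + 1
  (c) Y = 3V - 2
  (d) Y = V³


Checking option (c) Y = 3V - 2:
  V = 0.663 -> Y = -0.012 ✓
  V = 1.042 -> Y = 1.125 ✓
  V = 0.208 -> Y = -1.377 ✓
All samples match this transformation.

(c) 3V - 2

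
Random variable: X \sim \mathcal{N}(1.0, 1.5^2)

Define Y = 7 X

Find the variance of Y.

For Y = aX + b: Var(Y) = a² * Var(X)
Var(X) = 1.5^2 = 2.25
Var(Y) = 7² * 2.25 = 49 * 2.25 = 110.25

110.25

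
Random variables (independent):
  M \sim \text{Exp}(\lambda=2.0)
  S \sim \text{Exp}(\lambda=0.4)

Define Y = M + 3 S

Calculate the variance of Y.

For independent RVs: Var(aX + bY) = a²Var(X) + b²Var(Y)
Var(M) = 0.25
Var(S) = 6.25
Var(Y) = 1²*0.25 + 3²*6.25
= 1*0.25 + 9*6.25 = 56.5

56.5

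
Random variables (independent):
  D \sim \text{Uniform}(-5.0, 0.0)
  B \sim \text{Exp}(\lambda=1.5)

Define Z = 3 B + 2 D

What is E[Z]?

E[Z] = 2*E[D] + 3*E[B]
E[D] = -2.5
E[B] = 0.66666667
E[Z] = 2*(-2.5) + 3*0.66666667 = -3

-3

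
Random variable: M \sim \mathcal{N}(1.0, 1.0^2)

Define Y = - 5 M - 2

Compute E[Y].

For Y = -5M - 2:
E[Y] = -5 * E[M] - 2
E[M] = 1.0 = 1
E[Y] = -5 * 1 - 2 = -7

-7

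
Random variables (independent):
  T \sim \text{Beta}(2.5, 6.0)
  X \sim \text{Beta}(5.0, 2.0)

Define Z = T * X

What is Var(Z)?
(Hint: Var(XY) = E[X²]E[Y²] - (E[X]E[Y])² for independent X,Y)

Var(XY) = E[X²]E[Y²] - (E[X]E[Y])²
E[T] = 0.29411765, Var(T) = 0.021853943
E[X] = 0.71428571, Var(X) = 0.025510204
E[T²] = 0.021853943 + 0.29411765² = 0.10835913
E[X²] = 0.025510204 + 0.71428571² = 0.53571429
Var(Z) = 0.10835913*0.53571429 - (0.29411765*0.71428571)²
= 0.058049536 - 0.044135301 = 0.013914234

0.013914234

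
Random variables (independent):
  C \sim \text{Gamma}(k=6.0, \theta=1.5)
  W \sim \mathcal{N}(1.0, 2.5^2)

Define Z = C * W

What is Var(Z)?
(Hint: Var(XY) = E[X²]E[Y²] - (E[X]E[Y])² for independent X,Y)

Var(XY) = E[X²]E[Y²] - (E[X]E[Y])²
E[C] = 9, Var(C) = 13.5
E[W] = 1, Var(W) = 6.25
E[C²] = 13.5 + 9² = 94.5
E[W²] = 6.25 + 1² = 7.25
Var(Z) = 94.5*7.25 - (9*1)²
= 685.125 - 81 = 604.125

604.125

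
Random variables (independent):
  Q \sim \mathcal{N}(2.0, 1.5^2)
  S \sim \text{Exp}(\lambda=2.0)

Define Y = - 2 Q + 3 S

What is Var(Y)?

For independent RVs: Var(aX + bY) = a²Var(X) + b²Var(Y)
Var(Q) = 2.25
Var(S) = 0.25
Var(Y) = (-2)²*2.25 + 3²*0.25
= 4*2.25 + 9*0.25 = 11.25

11.25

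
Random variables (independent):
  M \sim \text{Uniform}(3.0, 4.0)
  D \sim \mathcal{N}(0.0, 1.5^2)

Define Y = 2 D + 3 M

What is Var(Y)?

For independent RVs: Var(aX + bY) = a²Var(X) + b²Var(Y)
Var(M) = 0.083333333
Var(D) = 2.25
Var(Y) = 3²*0.083333333 + 2²*2.25
= 9*0.083333333 + 4*2.25 = 9.75

9.75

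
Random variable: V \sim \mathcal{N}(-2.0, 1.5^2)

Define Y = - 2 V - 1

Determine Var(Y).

For Y = aV + b: Var(Y) = a² * Var(V)
Var(V) = 1.5^2 = 2.25
Var(Y) = (-2)² * 2.25 = 4 * 2.25 = 9

9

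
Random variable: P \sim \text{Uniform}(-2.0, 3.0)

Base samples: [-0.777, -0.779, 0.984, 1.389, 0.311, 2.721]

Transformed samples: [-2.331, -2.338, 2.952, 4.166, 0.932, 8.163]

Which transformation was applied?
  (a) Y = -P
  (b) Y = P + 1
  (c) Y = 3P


Checking option (c) Y = 3P:
  P = -0.777 -> Y = -2.331 ✓
  P = -0.779 -> Y = -2.338 ✓
  P = 0.984 -> Y = 2.952 ✓
All samples match this transformation.

(c) 3P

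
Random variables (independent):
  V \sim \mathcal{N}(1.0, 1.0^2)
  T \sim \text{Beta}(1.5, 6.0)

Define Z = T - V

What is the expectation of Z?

E[Z] = -1*E[V] + 1*E[T]
E[V] = 1
E[T] = 0.2
E[Z] = -1*1 + 1*0.2 = -0.8

-0.8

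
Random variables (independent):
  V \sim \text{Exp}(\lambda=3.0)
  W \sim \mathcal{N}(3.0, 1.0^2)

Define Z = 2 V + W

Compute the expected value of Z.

E[Z] = 2*E[V] + 1*E[W]
E[V] = 0.33333333
E[W] = 3
E[Z] = 2*0.33333333 + 1*3 = 3.6666667

3.6666667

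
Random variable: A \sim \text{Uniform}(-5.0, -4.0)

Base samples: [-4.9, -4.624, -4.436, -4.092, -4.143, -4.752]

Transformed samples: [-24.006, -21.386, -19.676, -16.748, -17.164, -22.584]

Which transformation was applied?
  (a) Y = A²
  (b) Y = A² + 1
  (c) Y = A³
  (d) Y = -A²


Checking option (d) Y = -A²:
  A = -4.9 -> Y = -24.006 ✓
  A = -4.624 -> Y = -21.386 ✓
  A = -4.436 -> Y = -19.676 ✓
All samples match this transformation.

(d) -A²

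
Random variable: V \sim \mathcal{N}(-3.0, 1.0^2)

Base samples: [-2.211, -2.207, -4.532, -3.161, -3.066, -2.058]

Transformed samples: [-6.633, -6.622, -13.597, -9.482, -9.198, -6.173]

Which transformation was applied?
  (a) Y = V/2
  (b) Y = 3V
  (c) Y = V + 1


Checking option (b) Y = 3V:
  V = -2.211 -> Y = -6.633 ✓
  V = -2.207 -> Y = -6.622 ✓
  V = -4.532 -> Y = -13.597 ✓
All samples match this transformation.

(b) 3V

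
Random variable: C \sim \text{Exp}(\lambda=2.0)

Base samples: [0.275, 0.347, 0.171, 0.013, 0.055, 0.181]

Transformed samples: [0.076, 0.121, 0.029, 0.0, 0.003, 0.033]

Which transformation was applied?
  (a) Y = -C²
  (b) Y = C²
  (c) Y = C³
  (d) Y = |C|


Checking option (b) Y = C²:
  C = 0.275 -> Y = 0.076 ✓
  C = 0.347 -> Y = 0.121 ✓
  C = 0.171 -> Y = 0.029 ✓
All samples match this transformation.

(b) C²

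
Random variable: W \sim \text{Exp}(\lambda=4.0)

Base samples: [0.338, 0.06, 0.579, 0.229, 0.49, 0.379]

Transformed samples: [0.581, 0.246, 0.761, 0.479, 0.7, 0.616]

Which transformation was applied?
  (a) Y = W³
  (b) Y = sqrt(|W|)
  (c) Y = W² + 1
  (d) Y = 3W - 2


Checking option (b) Y = sqrt(|W|):
  W = 0.338 -> Y = 0.581 ✓
  W = 0.06 -> Y = 0.246 ✓
  W = 0.579 -> Y = 0.761 ✓
All samples match this transformation.

(b) sqrt(|W|)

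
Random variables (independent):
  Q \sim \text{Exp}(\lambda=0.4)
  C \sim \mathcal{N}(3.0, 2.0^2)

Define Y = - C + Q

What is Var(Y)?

For independent RVs: Var(aX + bY) = a²Var(X) + b²Var(Y)
Var(Q) = 6.25
Var(C) = 4
Var(Y) = 1²*6.25 + (-1)²*4
= 1*6.25 + 1*4 = 10.25

10.25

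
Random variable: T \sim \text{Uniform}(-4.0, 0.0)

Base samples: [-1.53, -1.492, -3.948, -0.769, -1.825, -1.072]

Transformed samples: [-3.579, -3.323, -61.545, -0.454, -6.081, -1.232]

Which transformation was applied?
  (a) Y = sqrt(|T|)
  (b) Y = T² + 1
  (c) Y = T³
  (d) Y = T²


Checking option (c) Y = T³:
  T = -1.53 -> Y = -3.579 ✓
  T = -1.492 -> Y = -3.323 ✓
  T = -3.948 -> Y = -61.545 ✓
All samples match this transformation.

(c) T³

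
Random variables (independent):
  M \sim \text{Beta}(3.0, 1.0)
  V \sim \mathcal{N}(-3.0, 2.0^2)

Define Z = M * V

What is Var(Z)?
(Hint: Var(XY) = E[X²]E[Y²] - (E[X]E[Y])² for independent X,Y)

Var(XY) = E[X²]E[Y²] - (E[X]E[Y])²
E[M] = 0.75, Var(M) = 0.0375
E[V] = -3, Var(V) = 4
E[M²] = 0.0375 + 0.75² = 0.6
E[V²] = 4 + (-3)² = 13
Var(Z) = 0.6*13 - (0.75*(-3))²
= 7.8 - 5.0625 = 2.7375

2.7375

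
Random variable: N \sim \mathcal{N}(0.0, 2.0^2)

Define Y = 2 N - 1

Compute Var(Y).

For Y = aN + b: Var(Y) = a² * Var(N)
Var(N) = 2.0^2 = 4
Var(Y) = 2² * 4 = 4 * 4 = 16

16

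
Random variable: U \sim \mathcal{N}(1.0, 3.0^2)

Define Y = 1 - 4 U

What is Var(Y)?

For Y = aU + b: Var(Y) = a² * Var(U)
Var(U) = 3.0^2 = 9
Var(Y) = (-4)² * 9 = 16 * 9 = 144

144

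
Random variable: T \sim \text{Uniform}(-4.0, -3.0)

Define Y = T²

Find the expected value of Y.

Using E[X²] = Var(X) + (E[X])²:
E[T] = -3.5
Var(T) = (-3 + 4)^2/12 = 0.083333333
E[T²] = 0.083333333 + (-3.5)² = 0.083333333 + 12.25 = 12.333333

12.333333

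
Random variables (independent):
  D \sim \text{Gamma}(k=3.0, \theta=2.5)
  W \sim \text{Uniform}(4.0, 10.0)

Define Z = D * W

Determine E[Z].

For independent RVs: E[XY] = E[X]*E[Y]
E[D] = 7.5
E[W] = 7
E[Z] = 7.5 * 7 = 52.5

52.5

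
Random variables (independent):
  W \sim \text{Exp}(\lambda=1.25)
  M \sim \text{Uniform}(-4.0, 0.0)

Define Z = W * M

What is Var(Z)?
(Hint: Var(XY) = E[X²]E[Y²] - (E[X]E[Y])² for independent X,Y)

Var(XY) = E[X²]E[Y²] - (E[X]E[Y])²
E[W] = 0.8, Var(W) = 0.64
E[M] = -2, Var(M) = 1.3333333
E[W²] = 0.64 + 0.8² = 1.28
E[M²] = 1.3333333 + (-2)² = 5.3333333
Var(Z) = 1.28*5.3333333 - (0.8*(-2))²
= 6.8266667 - 2.56 = 4.2666667

4.2666667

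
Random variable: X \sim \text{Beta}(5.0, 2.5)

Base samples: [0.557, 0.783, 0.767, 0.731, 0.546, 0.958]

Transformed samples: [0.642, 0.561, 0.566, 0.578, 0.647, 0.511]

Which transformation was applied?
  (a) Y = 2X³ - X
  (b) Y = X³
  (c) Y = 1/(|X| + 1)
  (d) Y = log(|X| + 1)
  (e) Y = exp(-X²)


Checking option (c) Y = 1/(|X| + 1):
  X = 0.557 -> Y = 0.642 ✓
  X = 0.783 -> Y = 0.561 ✓
  X = 0.767 -> Y = 0.566 ✓
All samples match this transformation.

(c) 1/(|X| + 1)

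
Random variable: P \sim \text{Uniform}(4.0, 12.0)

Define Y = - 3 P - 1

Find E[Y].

For Y = -3P - 1:
E[Y] = -3 * E[P] - 1
E[P] = (4 + 12)/2 = 8
E[Y] = -3 * 8 - 1 = -25

-25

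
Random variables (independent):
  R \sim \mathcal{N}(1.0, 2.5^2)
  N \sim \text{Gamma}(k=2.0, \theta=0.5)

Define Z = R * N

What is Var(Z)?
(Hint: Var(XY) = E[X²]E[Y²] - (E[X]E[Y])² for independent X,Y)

Var(XY) = E[X²]E[Y²] - (E[X]E[Y])²
E[R] = 1, Var(R) = 6.25
E[N] = 1, Var(N) = 0.5
E[R²] = 6.25 + 1² = 7.25
E[N²] = 0.5 + 1² = 1.5
Var(Z) = 7.25*1.5 - (1*1)²
= 10.875 - 1 = 9.875

9.875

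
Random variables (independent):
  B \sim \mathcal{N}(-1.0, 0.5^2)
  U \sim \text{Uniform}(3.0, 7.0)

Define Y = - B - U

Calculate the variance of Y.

For independent RVs: Var(aX + bY) = a²Var(X) + b²Var(Y)
Var(B) = 0.25
Var(U) = 1.3333333
Var(Y) = (-1)²*0.25 + (-1)²*1.3333333
= 1*0.25 + 1*1.3333333 = 1.5833333

1.5833333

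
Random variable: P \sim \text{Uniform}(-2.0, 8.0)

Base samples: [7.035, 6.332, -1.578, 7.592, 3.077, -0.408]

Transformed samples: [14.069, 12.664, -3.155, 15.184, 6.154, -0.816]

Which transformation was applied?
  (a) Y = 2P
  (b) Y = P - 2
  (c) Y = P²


Checking option (a) Y = 2P:
  P = 7.035 -> Y = 14.069 ✓
  P = 6.332 -> Y = 12.664 ✓
  P = -1.578 -> Y = -3.155 ✓
All samples match this transformation.

(a) 2P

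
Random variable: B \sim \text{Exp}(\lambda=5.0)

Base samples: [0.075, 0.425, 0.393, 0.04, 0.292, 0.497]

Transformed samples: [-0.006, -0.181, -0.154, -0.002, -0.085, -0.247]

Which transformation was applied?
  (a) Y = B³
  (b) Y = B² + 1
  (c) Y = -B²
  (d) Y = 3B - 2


Checking option (c) Y = -B²:
  B = 0.075 -> Y = -0.006 ✓
  B = 0.425 -> Y = -0.181 ✓
  B = 0.393 -> Y = -0.154 ✓
All samples match this transformation.

(c) -B²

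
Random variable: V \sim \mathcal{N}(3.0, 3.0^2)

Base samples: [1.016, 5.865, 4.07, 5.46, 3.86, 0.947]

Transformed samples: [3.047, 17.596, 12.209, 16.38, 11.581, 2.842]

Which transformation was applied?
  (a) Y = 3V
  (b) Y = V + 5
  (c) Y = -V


Checking option (a) Y = 3V:
  V = 1.016 -> Y = 3.047 ✓
  V = 5.865 -> Y = 17.596 ✓
  V = 4.07 -> Y = 12.209 ✓
All samples match this transformation.

(a) 3V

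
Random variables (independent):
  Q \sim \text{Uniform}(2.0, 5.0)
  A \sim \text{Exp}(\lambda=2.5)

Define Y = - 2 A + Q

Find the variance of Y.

For independent RVs: Var(aX + bY) = a²Var(X) + b²Var(Y)
Var(Q) = 0.75
Var(A) = 0.16
Var(Y) = 1²*0.75 + (-2)²*0.16
= 1*0.75 + 4*0.16 = 1.39

1.39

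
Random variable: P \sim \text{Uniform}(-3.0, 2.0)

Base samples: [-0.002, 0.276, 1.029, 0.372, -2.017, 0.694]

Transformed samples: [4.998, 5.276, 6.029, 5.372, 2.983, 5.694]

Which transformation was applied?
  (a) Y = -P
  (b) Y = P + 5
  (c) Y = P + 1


Checking option (b) Y = P + 5:
  P = -0.002 -> Y = 4.998 ✓
  P = 0.276 -> Y = 5.276 ✓
  P = 1.029 -> Y = 6.029 ✓
All samples match this transformation.

(b) P + 5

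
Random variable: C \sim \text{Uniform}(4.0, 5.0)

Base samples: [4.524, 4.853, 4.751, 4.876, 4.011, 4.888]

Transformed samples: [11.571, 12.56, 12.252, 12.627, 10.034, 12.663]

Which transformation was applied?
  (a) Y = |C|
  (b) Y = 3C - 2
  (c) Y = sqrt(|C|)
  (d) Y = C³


Checking option (b) Y = 3C - 2:
  C = 4.524 -> Y = 11.571 ✓
  C = 4.853 -> Y = 12.56 ✓
  C = 4.751 -> Y = 12.252 ✓
All samples match this transformation.

(b) 3C - 2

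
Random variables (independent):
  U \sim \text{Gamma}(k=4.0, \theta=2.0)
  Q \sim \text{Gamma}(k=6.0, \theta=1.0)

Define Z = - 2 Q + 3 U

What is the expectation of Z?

E[Z] = 3*E[U] - 2*E[Q]
E[U] = 8
E[Q] = 6
E[Z] = 3*8 - 2*6 = 12

12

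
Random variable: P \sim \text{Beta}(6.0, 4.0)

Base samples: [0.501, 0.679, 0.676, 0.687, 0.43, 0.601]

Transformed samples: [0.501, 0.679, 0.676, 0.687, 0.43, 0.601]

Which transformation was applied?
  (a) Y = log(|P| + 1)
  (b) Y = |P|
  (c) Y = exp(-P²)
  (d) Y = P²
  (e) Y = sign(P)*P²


Checking option (b) Y = |P|:
  P = 0.501 -> Y = 0.501 ✓
  P = 0.679 -> Y = 0.679 ✓
  P = 0.676 -> Y = 0.676 ✓
All samples match this transformation.

(b) |P|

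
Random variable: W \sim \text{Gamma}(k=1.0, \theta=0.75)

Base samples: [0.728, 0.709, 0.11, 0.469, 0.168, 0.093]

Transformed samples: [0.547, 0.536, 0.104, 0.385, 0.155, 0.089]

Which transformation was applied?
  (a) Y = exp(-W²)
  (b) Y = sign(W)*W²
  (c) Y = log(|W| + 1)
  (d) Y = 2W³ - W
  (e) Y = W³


Checking option (c) Y = log(|W| + 1):
  W = 0.728 -> Y = 0.547 ✓
  W = 0.709 -> Y = 0.536 ✓
  W = 0.11 -> Y = 0.104 ✓
All samples match this transformation.

(c) log(|W| + 1)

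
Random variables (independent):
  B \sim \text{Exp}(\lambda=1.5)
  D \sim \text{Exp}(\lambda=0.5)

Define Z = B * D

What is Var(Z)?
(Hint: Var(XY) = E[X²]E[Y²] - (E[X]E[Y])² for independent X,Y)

Var(XY) = E[X²]E[Y²] - (E[X]E[Y])²
E[B] = 0.66666667, Var(B) = 0.44444444
E[D] = 2, Var(D) = 4
E[B²] = 0.44444444 + 0.66666667² = 0.88888889
E[D²] = 4 + 2² = 8
Var(Z) = 0.88888889*8 - (0.66666667*2)²
= 7.1111111 - 1.7777778 = 5.3333333

5.3333333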